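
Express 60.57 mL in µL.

60570 µL

milli = 10^-3, micro = 10^-6; factor is 10^3.
60.57 × 10^3 = 60570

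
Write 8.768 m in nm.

8768000000 nm

(no prefix) = 10^0, nano = 10^-9; factor is 10^9.
8.768 × 10^9 = 8768000000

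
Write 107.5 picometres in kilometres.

0.0000000000001075 kilometres

pico = 10^-12, kilo = 10^3; factor is 10^-15.
107.5 × 10^-15 = 0.0000000000001075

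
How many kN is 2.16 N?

(no prefix) = 10⁰, kilo = 10³; factor is 10⁻³.
2.16 × 10⁻³ = 0.00216

0.00216 kN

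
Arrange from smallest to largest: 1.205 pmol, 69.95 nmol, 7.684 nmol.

1.205 pmol < 7.684 nmol < 69.95 nmol

1.205 pmol = 0.000000000001205 mol
69.95 nmol = 0.00000006995 mol
7.684 nmol = 0.000000007684 mol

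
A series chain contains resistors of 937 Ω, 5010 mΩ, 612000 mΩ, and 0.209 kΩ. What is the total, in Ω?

1763.01 Ω

In Ω:
  937 Ω → 937
  5010 mΩ = 5010e-3 Ω = 5.01
  612000 mΩ = 612000e-3 Ω = 612
  0.209 kΩ = 0.209e3 Ω = 209
Sum: 937 + 5.01 + 612 + 209 = 1763.01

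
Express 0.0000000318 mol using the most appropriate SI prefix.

= 31.8 × 10⁻⁹ mol; 10⁻⁹ is nano.

31.8 nmol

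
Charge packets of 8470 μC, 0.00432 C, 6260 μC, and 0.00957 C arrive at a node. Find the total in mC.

28.62 mC

In mC:
  8470 μC = 8470 × 10⁻³ mC = 8.47
  0.00432 C = 0.00432 × 10³ mC = 4.32
  6260 μC = 6260 × 10⁻³ mC = 6.26
  0.00957 C = 0.00957 × 10³ mC = 9.57
Sum: 8.47 + 4.32 + 6.26 + 9.57 = 28.62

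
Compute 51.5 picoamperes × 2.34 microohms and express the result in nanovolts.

0.00000012051 nanovolts

51.5 × 10⁻¹² × 2.34 × 10⁻⁶ = 120.51 × 10⁻¹⁸ V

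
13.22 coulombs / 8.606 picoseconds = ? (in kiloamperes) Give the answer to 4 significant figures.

(13.22) / (8.606 × 10^-12) = 1.53614 × 10^12 A

1536000000 kiloamperes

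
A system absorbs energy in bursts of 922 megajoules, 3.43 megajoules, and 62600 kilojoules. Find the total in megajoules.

988.03 megajoules

In megajoules:
  922 megajoules → 922
  3.43 megajoules → 3.43
  62600 kilojoules = 62600 × 10⁻³ megajoules = 62.6
Sum: 922 + 3.43 + 62.6 = 988.03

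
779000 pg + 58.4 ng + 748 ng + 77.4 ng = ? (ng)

In ng:
  779000 pg = 779000 × 10⁻³ ng = 779
  58.4 ng → 58.4
  748 ng → 748
  77.4 ng → 77.4
Sum: 779 + 58.4 + 748 + 77.4 = 1662.8

1662.8 ng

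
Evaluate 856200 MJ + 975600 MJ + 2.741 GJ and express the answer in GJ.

1834.541 GJ

In GJ:
  856200 MJ = 856200e-3 GJ = 856.2
  975600 MJ = 975600e-3 GJ = 975.6
  2.741 GJ → 2.741
Sum: 856.2 + 975.6 + 2.741 = 1834.541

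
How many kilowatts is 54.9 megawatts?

54900 kilowatts

mega = 10^6, kilo = 10^3; factor is 10^3.
54.9 × 10^3 = 54900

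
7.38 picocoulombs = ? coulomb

pico = 10^-12, (no prefix) = 10^0; factor is 10^-12.
7.38 × 10^-12 = 0.00000000000738

0.00000000000738 coulombs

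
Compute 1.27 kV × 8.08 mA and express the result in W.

1.27 × 10³ × 8.08 × 10⁻³ = 10.2616 W

10.2616 W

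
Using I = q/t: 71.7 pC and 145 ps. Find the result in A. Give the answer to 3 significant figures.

0.494 A

(71.7 × 10^-12) / (145 × 10^-12) = 0.49448 A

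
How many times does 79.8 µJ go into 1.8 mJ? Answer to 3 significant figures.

(1.8 × 10⁻³) / (79.8 × 10⁻⁶) = 0.02256 × 10³

22.6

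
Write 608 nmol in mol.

nano = 1e-9, (no prefix) = 1e0; factor is 1e-9.
608 × 1e-9 = 0.000000608

0.000000608 mol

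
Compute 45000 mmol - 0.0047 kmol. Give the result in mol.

40.3 mol

In mol:
  45000 mmol = 45000 × 10⁻³ mol = 45
  0.0047 kmol = 0.0047 × 10³ mol = 4.7
Difference: 45 - 4.7 = 40.3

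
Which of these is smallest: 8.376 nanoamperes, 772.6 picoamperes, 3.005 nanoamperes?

772.6 picoamperes

8.376 nanoamperes = 0.000000008376 amperes
772.6 picoamperes = 0.0000000007726 amperes
3.005 nanoamperes = 0.000000003005 amperes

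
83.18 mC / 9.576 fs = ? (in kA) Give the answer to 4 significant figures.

8686000000 kA

(83.18 × 10^-3) / (9.576 × 10^-15) = 8.6863 × 10^12 A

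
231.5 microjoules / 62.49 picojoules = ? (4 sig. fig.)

(231.5e-6) / (62.49e-12) = 3.7046e6

3705000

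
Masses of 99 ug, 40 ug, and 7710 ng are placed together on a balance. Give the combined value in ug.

146.71 ug

In ug:
  99 ug → 99
  40 ug → 40
  7710 ng = 7710 × 10⁻³ ug = 7.71
Sum: 99 + 40 + 7.71 = 146.71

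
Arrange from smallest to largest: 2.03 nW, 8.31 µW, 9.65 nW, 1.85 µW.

2.03 nW < 9.65 nW < 1.85 µW < 8.31 µW

2.03 nW = 0.00000000203 W
8.31 µW = 0.00000831 W
9.65 nW = 0.00000000965 W
1.85 µW = 0.00000185 W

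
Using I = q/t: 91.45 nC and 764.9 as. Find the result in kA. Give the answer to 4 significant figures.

(91.45 × 10^-9) / (764.9 × 10^-18) = 0.119558 × 10^9 A

119600 kA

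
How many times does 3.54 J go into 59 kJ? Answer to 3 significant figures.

(59 × 10^3) / (3.54) = 16.67 × 10^3

16700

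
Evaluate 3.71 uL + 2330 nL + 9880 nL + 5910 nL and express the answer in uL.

21.83 uL

In uL:
  3.71 uL → 3.71
  2330 nL = 2330 × 10^-3 uL = 2.33
  9880 nL = 9880 × 10^-3 uL = 9.88
  5910 nL = 5910 × 10^-3 uL = 5.91
Sum: 3.71 + 2.33 + 9.88 + 5.91 = 21.83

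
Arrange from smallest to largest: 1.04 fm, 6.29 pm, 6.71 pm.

1.04 fm = 0.00000000000000104 m
6.29 pm = 0.00000000000629 m
6.71 pm = 0.00000000000671 m

1.04 fm < 6.29 pm < 6.71 pm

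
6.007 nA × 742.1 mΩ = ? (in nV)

4.4577947 nV

6.007e-9 × 742.1e-3 = 4457.7947e-12 V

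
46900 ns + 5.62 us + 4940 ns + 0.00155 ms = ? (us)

59.01 us

In us:
  46900 ns = 46900e-3 us = 46.9
  5.62 us → 5.62
  4940 ns = 4940e-3 us = 4.94
  0.00155 ms = 0.00155e3 us = 1.55
Sum: 46.9 + 5.62 + 4.94 + 1.55 = 59.01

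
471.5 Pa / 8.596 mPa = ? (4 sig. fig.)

(471.5) / (8.596 × 10^-3) = 54.851 × 10^3

54850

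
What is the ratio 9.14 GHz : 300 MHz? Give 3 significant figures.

30.5

(9.14 × 10^9) / (300 × 10^6) = 0.03047 × 10^3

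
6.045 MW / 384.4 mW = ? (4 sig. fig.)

(6.045 × 10⁶) / (384.4 × 10⁻³) = 0.015726 × 10⁹

15730000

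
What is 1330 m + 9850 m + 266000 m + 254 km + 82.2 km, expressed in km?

In km:
  1330 m = 1330 × 10^-3 km = 1.33
  9850 m = 9850 × 10^-3 km = 9.85
  266000 m = 266000 × 10^-3 km = 266
  254 km → 254
  82.2 km → 82.2
Sum: 1.33 + 9.85 + 266 + 254 + 82.2 = 613.38

613.38 km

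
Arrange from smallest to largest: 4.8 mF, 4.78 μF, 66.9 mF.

4.8 mF = 0.0048 F
4.78 μF = 0.00000478 F
66.9 mF = 0.0669 F

4.78 μF < 4.8 mF < 66.9 mF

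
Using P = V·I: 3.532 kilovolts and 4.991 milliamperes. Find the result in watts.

17.628212 watts

3.532 × 10³ × 4.991 × 10⁻³ = 17.628212 W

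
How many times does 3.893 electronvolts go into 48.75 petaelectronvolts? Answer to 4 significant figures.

(48.75e15) / (3.893) = 12.522e15

12520000000000000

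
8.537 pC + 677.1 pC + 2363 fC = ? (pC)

688 pC

In pC:
  8.537 pC → 8.537
  677.1 pC → 677.1
  2363 fC = 2363 × 10⁻³ pC = 2.363
Sum: 8.537 + 677.1 + 2.363 = 688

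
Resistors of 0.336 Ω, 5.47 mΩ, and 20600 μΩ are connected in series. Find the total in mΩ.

362.07 mΩ

In mΩ:
  0.336 Ω = 0.336e3 mΩ = 336
  5.47 mΩ → 5.47
  20600 μΩ = 20600e-3 mΩ = 20.6
Sum: 336 + 5.47 + 20.6 = 362.07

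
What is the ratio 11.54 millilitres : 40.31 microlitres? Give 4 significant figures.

286.3

(11.54 × 10^-3) / (40.31 × 10^-6) = 0.28628 × 10^3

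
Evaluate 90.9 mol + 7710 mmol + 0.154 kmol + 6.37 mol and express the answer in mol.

In mol:
  90.9 mol → 90.9
  7710 mmol = 7710 × 10⁻³ mol = 7.71
  0.154 kmol = 0.154 × 10³ mol = 154
  6.37 mol → 6.37
Sum: 90.9 + 7.71 + 154 + 6.37 = 258.98

258.98 mol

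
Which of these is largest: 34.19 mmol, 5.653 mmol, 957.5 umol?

34.19 mmol = 0.03419 mol
5.653 mmol = 0.005653 mol
957.5 umol = 0.0009575 mol

34.19 mmol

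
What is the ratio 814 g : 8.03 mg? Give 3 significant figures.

101000

(814) / (8.03e-3) = 101.4e3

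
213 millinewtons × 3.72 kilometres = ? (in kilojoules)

0.79236 kilojoules

213 × 10⁻³ × 3.72 × 10³ = 792.36 J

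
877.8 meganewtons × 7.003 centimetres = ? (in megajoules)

61.472334 megajoules

877.8 × 10⁶ × 7.003 × 10⁻² = 6147.2334 × 10⁴ J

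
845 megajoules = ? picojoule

845000000000000000000 picojoules

mega = 10^6, pico = 10^-12; factor is 10^18.
845 × 10^18 = 845000000000000000000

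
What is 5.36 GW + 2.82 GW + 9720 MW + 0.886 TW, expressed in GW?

In GW:
  5.36 GW → 5.36
  2.82 GW → 2.82
  9720 MW = 9720e-3 GW = 9.72
  0.886 TW = 0.886e3 GW = 886
Sum: 5.36 + 2.82 + 9.72 + 886 = 903.9

903.9 GW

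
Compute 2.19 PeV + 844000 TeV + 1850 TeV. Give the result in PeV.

848.04 PeV

In PeV:
  2.19 PeV → 2.19
  844000 TeV = 844000e-3 PeV = 844
  1850 TeV = 1850e-3 PeV = 1.85
Sum: 2.19 + 844 + 1.85 = 848.04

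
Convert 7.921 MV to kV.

mega = 1e6, kilo = 1e3; factor is 1e3.
7.921 × 1e3 = 7921

7921 kV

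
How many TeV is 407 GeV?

giga = 10⁹, tera = 10¹²; factor is 10⁻³.
407 × 10⁻³ = 0.407

0.407 TeV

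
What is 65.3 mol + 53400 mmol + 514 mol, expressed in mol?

In mol:
  65.3 mol → 65.3
  53400 mmol = 53400 × 10⁻³ mol = 53.4
  514 mol → 514
Sum: 65.3 + 53.4 + 514 = 632.7

632.7 mol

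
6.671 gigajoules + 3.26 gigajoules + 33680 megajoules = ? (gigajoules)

43.611 gigajoules

In gigajoules:
  6.671 gigajoules → 6.671
  3.26 gigajoules → 3.26
  33680 megajoules = 33680 × 10⁻³ gigajoules = 33.68
Sum: 6.671 + 3.26 + 33.68 = 43.611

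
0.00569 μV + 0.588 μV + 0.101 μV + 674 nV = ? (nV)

In nV:
  0.00569 μV = 0.00569 × 10^3 nV = 5.69
  0.588 μV = 0.588 × 10^3 nV = 588
  0.101 μV = 0.101 × 10^3 nV = 101
  674 nV → 674
Sum: 5.69 + 588 + 101 + 674 = 1368.69

1368.69 nV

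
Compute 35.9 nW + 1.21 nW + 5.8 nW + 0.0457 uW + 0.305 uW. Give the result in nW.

393.61 nW

In nW:
  35.9 nW → 35.9
  1.21 nW → 1.21
  5.8 nW → 5.8
  0.0457 uW = 0.0457 × 10³ nW = 45.7
  0.305 uW = 0.305 × 10³ nW = 305
Sum: 35.9 + 1.21 + 5.8 + 45.7 + 305 = 393.61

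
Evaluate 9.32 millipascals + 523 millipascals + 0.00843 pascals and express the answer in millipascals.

540.75 millipascals

In millipascals:
  9.32 millipascals → 9.32
  523 millipascals → 523
  0.00843 pascals = 0.00843e3 millipascals = 8.43
Sum: 9.32 + 523 + 8.43 = 540.75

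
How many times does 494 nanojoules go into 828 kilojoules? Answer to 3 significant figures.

1680000000000

(828e3) / (494e-9) = 1.676e12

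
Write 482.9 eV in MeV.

0.0004829 MeV

(no prefix) = 1e0, mega = 1e6; factor is 1e-6.
482.9 × 1e-6 = 0.0004829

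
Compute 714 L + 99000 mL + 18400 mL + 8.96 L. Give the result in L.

In L:
  714 L → 714
  99000 mL = 99000e-3 L = 99
  18400 mL = 18400e-3 L = 18.4
  8.96 L → 8.96
Sum: 714 + 99 + 18.4 + 8.96 = 840.36

840.36 L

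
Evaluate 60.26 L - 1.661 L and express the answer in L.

58.599 L

In L:
  60.26 L → 60.26
  1.661 L → 1.661
Difference: 60.26 - 1.661 = 58.599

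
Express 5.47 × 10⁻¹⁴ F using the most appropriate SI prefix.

= 54.7 × 10⁻¹⁵ F; 10⁻¹⁵ is femto.

54.7 fF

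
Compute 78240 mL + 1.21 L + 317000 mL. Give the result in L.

396.45 L

In L:
  78240 mL = 78240 × 10⁻³ L = 78.24
  1.21 L → 1.21
  317000 mL = 317000 × 10⁻³ L = 317
Sum: 78.24 + 1.21 + 317 = 396.45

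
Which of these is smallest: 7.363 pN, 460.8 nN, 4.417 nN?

7.363 pN

7.363 pN = 0.000000000007363 N
460.8 nN = 0.0000004608 N
4.417 nN = 0.000000004417 N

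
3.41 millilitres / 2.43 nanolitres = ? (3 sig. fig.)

(3.41 × 10⁻³) / (2.43 × 10⁻⁹) = 1.403 × 10⁶

1400000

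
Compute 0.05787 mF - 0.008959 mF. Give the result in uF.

48.911 uF

In uF:
  0.05787 mF = 0.05787 × 10³ uF = 57.87
  0.008959 mF = 0.008959 × 10³ uF = 8.959
Difference: 57.87 - 8.959 = 48.911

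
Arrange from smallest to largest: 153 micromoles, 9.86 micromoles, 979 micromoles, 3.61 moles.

153 micromoles = 0.000153 moles
9.86 micromoles = 0.00000986 moles
979 micromoles = 0.000979 moles
3.61 moles = 3.61 moles

9.86 micromoles < 153 micromoles < 979 micromoles < 3.61 moles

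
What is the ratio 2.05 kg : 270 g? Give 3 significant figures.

7.59

(2.05e3) / (270) = 0.007593e3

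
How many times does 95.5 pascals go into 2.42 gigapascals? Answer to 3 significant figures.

25300000

(2.42 × 10^9) / (95.5) = 0.02534 × 10^9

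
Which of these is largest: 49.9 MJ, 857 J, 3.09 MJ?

49.9 MJ = 49900000 J
857 J = 857 J
3.09 MJ = 3090000 J

49.9 MJ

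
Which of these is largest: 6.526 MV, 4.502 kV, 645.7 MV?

6.526 MV = 6526000 V
4.502 kV = 4502 V
645.7 MV = 645700000 V

645.7 MV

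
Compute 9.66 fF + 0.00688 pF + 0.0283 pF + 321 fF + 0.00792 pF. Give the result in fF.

373.76 fF

In fF:
  9.66 fF → 9.66
  0.00688 pF = 0.00688 × 10³ fF = 6.88
  0.0283 pF = 0.0283 × 10³ fF = 28.3
  321 fF → 321
  0.00792 pF = 0.00792 × 10³ fF = 7.92
Sum: 9.66 + 6.88 + 28.3 + 321 + 7.92 = 373.76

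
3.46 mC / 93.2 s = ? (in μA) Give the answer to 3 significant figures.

37.1 μA

(3.46 × 10^-3) / (93.2) = 0.037124 × 10^-3 A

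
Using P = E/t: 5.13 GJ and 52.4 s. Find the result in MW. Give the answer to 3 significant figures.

(5.13 × 10⁹) / (52.4) = 0.097901 × 10⁹ W

97.9 MW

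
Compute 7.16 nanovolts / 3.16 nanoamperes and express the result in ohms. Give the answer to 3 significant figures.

(7.16e-9) / (3.16e-9) = 2.2658 Ω

2.27 ohms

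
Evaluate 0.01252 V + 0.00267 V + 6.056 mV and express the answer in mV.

21.246 mV

In mV:
  0.01252 V = 0.01252e3 mV = 12.52
  0.00267 V = 0.00267e3 mV = 2.67
  6.056 mV → 6.056
Sum: 12.52 + 2.67 + 6.056 = 21.246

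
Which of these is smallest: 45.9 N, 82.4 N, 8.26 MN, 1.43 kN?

45.9 N = 45.9 N
82.4 N = 82.4 N
8.26 MN = 8260000 N
1.43 kN = 1430 N

45.9 N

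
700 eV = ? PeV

(no prefix) = 10^0, peta = 10^15; factor is 10^-15.
700 × 10^-15 = 0.0000000000007

0.0000000000007 PeV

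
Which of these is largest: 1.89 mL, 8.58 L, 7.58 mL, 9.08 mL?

8.58 L

1.89 mL = 0.00189 L
8.58 L = 8.58 L
7.58 mL = 0.00758 L
9.08 mL = 0.00908 L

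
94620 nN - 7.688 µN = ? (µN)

86.932 µN

In µN:
  94620 nN = 94620 × 10⁻³ µN = 94.62
  7.688 µN → 7.688
Difference: 94.62 - 7.688 = 86.932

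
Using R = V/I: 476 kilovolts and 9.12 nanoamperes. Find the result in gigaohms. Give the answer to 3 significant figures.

52200 gigaohms

(476 × 10³) / (9.12 × 10⁻⁹) = 52.193 × 10¹² Ω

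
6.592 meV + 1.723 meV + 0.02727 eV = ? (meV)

In meV:
  6.592 meV → 6.592
  1.723 meV → 1.723
  0.02727 eV = 0.02727e3 meV = 27.27
Sum: 6.592 + 1.723 + 27.27 = 35.585

35.585 meV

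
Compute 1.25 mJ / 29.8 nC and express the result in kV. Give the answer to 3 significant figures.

(1.25e-3) / (29.8e-9) = 0.041946e6 V

41.9 kV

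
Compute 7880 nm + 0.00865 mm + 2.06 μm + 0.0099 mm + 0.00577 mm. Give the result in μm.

In μm:
  7880 nm = 7880e-3 μm = 7.88
  0.00865 mm = 0.00865e3 μm = 8.65
  2.06 μm → 2.06
  0.0099 mm = 0.0099e3 μm = 9.9
  0.00577 mm = 0.00577e3 μm = 5.77
Sum: 7.88 + 8.65 + 2.06 + 9.9 + 5.77 = 34.26

34.26 μm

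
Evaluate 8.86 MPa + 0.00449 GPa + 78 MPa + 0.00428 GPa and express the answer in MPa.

In MPa:
  8.86 MPa → 8.86
  0.00449 GPa = 0.00449e3 MPa = 4.49
  78 MPa → 78
  0.00428 GPa = 0.00428e3 MPa = 4.28
Sum: 8.86 + 4.49 + 78 + 4.28 = 95.63

95.63 MPa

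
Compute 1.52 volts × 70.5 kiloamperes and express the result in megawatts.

1.52 × 70.5 × 10³ = 107.16 × 10³ W

0.10716 megawatts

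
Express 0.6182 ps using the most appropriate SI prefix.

= 618.2e-15 s; 1e-15 is femto.

618.2 fs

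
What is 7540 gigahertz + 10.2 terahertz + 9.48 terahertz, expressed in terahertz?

27.22 terahertz

In terahertz:
  7540 gigahertz = 7540 × 10⁻³ terahertz = 7.54
  10.2 terahertz → 10.2
  9.48 terahertz → 9.48
Sum: 7.54 + 10.2 + 9.48 = 27.22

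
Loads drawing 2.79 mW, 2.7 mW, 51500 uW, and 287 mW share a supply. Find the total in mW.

In mW:
  2.79 mW → 2.79
  2.7 mW → 2.7
  51500 uW = 51500 × 10^-3 mW = 51.5
  287 mW → 287
Sum: 2.79 + 2.7 + 51.5 + 287 = 343.99

343.99 mW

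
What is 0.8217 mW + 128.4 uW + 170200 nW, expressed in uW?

1120.3 uW

In uW:
  0.8217 mW = 0.8217 × 10³ uW = 821.7
  128.4 uW → 128.4
  170200 nW = 170200 × 10⁻³ uW = 170.2
Sum: 821.7 + 128.4 + 170.2 = 1120.3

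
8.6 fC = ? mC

femto = 10⁻¹⁵, milli = 10⁻³; factor is 10⁻¹².
8.6 × 10⁻¹² = 0.0000000000086

0.0000000000086 mC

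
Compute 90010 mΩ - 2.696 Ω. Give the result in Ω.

In Ω:
  90010 mΩ = 90010 × 10⁻³ Ω = 90.01
  2.696 Ω → 2.696
Difference: 90.01 - 2.696 = 87.314

87.314 Ω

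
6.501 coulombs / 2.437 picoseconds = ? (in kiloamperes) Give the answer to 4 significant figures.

(6.501) / (2.437 × 10⁻¹²) = 2.66762 × 10¹² A

2668000000 kiloamperes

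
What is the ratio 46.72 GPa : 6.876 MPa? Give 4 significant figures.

(46.72e9) / (6.876e6) = 6.7946e3

6795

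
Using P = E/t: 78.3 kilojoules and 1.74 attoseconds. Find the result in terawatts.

45000000000 terawatts

(78.3e3) / (1.74e-18) = 45e21 W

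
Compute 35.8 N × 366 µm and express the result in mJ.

35.8 × 366 × 10^-6 = 13102.8 × 10^-6 J

13.1028 mJ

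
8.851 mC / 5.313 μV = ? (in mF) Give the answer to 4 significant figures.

(8.851 × 10⁻³) / (5.313 × 10⁻⁶) = 1.66591 × 10³ F

1666000 mF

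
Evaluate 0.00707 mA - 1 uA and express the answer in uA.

In uA:
  0.00707 mA = 0.00707e3 uA = 7.07
  1 uA → 1
Difference: 7.07 - 1 = 6.07

6.07 uA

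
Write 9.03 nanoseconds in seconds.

0.00000000903 seconds

nano = 10^-9, (no prefix) = 10^0; factor is 10^-9.
9.03 × 10^-9 = 0.00000000903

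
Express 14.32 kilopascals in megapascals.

0.01432 megapascals

kilo = 10³, mega = 10⁶; factor is 10⁻³.
14.32 × 10⁻³ = 0.01432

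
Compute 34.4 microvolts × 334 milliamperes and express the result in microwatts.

34.4 × 10^-6 × 334 × 10^-3 = 11489.6 × 10^-9 W

11.4896 microwatts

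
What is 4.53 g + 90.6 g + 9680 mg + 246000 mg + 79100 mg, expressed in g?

In g:
  4.53 g → 4.53
  90.6 g → 90.6
  9680 mg = 9680 × 10^-3 g = 9.68
  246000 mg = 246000 × 10^-3 g = 246
  79100 mg = 79100 × 10^-3 g = 79.1
Sum: 4.53 + 90.6 + 9.68 + 246 + 79.1 = 429.91

429.91 g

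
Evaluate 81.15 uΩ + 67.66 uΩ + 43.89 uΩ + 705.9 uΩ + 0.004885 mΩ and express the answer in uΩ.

In uΩ:
  81.15 uΩ → 81.15
  67.66 uΩ → 67.66
  43.89 uΩ → 43.89
  705.9 uΩ → 705.9
  0.004885 mΩ = 0.004885 × 10³ uΩ = 4.885
Sum: 81.15 + 67.66 + 43.89 + 705.9 + 4.885 = 903.485

903.485 uΩ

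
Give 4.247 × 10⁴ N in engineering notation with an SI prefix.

42.47 kN

= 42.47 × 10³ N; 10³ is kilo.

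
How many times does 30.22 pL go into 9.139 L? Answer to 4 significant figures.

302400000000

(9.139) / (30.22 × 10⁻¹²) = 0.30242 × 10¹²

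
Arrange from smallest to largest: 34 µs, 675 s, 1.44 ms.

34 µs = 0.000034 s
675 s = 675 s
1.44 ms = 0.00144 s

34 µs < 1.44 ms < 675 s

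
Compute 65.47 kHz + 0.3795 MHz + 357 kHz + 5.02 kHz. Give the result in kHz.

806.99 kHz

In kHz:
  65.47 kHz → 65.47
  0.3795 MHz = 0.3795 × 10^3 kHz = 379.5
  357 kHz → 357
  5.02 kHz → 5.02
Sum: 65.47 + 379.5 + 357 + 5.02 = 806.99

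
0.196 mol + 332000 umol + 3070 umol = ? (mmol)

In mmol:
  0.196 mol = 0.196e3 mmol = 196
  332000 umol = 332000e-3 mmol = 332
  3070 umol = 3070e-3 mmol = 3.07
Sum: 196 + 332 + 3.07 = 531.07

531.07 mmol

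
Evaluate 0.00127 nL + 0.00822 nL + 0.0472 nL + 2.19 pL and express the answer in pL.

In pL:
  0.00127 nL = 0.00127 × 10³ pL = 1.27
  0.00822 nL = 0.00822 × 10³ pL = 8.22
  0.0472 nL = 0.0472 × 10³ pL = 47.2
  2.19 pL → 2.19
Sum: 1.27 + 8.22 + 47.2 + 2.19 = 58.88

58.88 pL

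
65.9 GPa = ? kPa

giga = 10⁹, kilo = 10³; factor is 10⁶.
65.9 × 10⁶ = 65900000

65900000 kPa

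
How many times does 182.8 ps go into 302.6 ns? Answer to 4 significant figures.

(302.6 × 10^-9) / (182.8 × 10^-12) = 1.6554 × 10^3

1655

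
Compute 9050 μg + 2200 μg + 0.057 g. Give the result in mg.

In mg:
  9050 μg = 9050 × 10⁻³ mg = 9.05
  2200 μg = 2200 × 10⁻³ mg = 2.2
  0.057 g = 0.057 × 10³ mg = 57
Sum: 9.05 + 2.2 + 57 = 68.25

68.25 mg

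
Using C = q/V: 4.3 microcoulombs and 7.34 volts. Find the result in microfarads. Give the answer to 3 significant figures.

(4.3 × 10⁻⁶) / (7.34) = 0.58583 × 10⁻⁶ F

0.586 microfarads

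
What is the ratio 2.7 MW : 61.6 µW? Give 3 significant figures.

(2.7 × 10^6) / (61.6 × 10^-6) = 0.04383 × 10^12

43800000000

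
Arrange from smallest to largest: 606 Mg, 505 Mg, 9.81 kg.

606 Mg = 606000000 g
505 Mg = 505000000 g
9.81 kg = 9810 g

9.81 kg < 505 Mg < 606 Mg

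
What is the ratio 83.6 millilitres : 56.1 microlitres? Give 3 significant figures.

1490

(83.6e-3) / (56.1e-6) = 1.49e3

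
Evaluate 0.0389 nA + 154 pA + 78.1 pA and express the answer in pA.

271 pA

In pA:
  0.0389 nA = 0.0389e3 pA = 38.9
  154 pA → 154
  78.1 pA → 78.1
Sum: 38.9 + 154 + 78.1 = 271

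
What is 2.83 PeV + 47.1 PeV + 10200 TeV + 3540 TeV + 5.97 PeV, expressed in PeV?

In PeV:
  2.83 PeV → 2.83
  47.1 PeV → 47.1
  10200 TeV = 10200 × 10⁻³ PeV = 10.2
  3540 TeV = 3540 × 10⁻³ PeV = 3.54
  5.97 PeV → 5.97
Sum: 2.83 + 47.1 + 10.2 + 3.54 + 5.97 = 69.64

69.64 PeV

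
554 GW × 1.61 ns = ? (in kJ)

0.89194 kJ

554 × 10^9 × 1.61 × 10^-9 = 891.94 J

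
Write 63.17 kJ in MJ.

0.06317 MJ

kilo = 1e3, mega = 1e6; factor is 1e-3.
63.17 × 1e-3 = 0.06317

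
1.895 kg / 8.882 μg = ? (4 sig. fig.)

(1.895 × 10³) / (8.882 × 10⁻⁶) = 0.21335 × 10⁹

213400000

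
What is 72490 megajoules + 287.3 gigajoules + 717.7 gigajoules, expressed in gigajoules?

1077.49 gigajoules

In gigajoules:
  72490 megajoules = 72490 × 10^-3 gigajoules = 72.49
  287.3 gigajoules → 287.3
  717.7 gigajoules → 717.7
Sum: 72.49 + 287.3 + 717.7 = 1077.49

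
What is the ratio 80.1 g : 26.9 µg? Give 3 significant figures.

(80.1) / (26.9e-6) = 2.978e6

2980000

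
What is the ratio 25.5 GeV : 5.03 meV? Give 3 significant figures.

(25.5e9) / (5.03e-3) = 5.07e12

5070000000000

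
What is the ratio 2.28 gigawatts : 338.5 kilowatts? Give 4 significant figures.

6736

(2.28 × 10⁹) / (338.5 × 10³) = 0.0067356 × 10⁶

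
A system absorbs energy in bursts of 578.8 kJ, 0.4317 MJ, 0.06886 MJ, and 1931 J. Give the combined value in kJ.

In kJ:
  578.8 kJ → 578.8
  0.4317 MJ = 0.4317 × 10^3 kJ = 431.7
  0.06886 MJ = 0.06886 × 10^3 kJ = 68.86
  1931 J = 1931 × 10^-3 kJ = 1.931
Sum: 578.8 + 431.7 + 68.86 + 1.931 = 1081.291

1081.291 kJ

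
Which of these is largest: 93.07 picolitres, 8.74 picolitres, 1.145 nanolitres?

93.07 picolitres = 0.00000000009307 litres
8.74 picolitres = 0.00000000000874 litres
1.145 nanolitres = 0.000000001145 litres

1.145 nanolitres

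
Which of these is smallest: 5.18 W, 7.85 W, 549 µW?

5.18 W = 5.18 W
7.85 W = 7.85 W
549 µW = 0.000549 W

549 µW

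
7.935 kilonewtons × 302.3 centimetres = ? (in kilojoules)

7.935 × 10³ × 302.3 × 10⁻² = 2398.7505 × 10¹ J

23.987505 kilojoules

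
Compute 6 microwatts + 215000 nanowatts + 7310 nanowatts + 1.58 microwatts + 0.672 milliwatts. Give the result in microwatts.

In microwatts:
  6 microwatts → 6
  215000 nanowatts = 215000e-3 microwatts = 215
  7310 nanowatts = 7310e-3 microwatts = 7.31
  1.58 microwatts → 1.58
  0.672 milliwatts = 0.672e3 microwatts = 672
Sum: 6 + 215 + 7.31 + 1.58 + 672 = 901.89

901.89 microwatts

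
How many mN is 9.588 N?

9588 mN

(no prefix) = 10^0, milli = 10^-3; factor is 10^3.
9.588 × 10^3 = 9588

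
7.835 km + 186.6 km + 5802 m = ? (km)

200.237 km

In km:
  7.835 km → 7.835
  186.6 km → 186.6
  5802 m = 5802 × 10^-3 km = 5.802
Sum: 7.835 + 186.6 + 5.802 = 200.237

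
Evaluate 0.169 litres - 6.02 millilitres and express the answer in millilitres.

In millilitres:
  0.169 litres = 0.169e3 millilitres = 169
  6.02 millilitres → 6.02
Difference: 169 - 6.02 = 162.98

162.98 millilitres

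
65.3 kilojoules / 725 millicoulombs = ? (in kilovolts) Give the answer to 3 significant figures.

90.1 kilovolts

(65.3 × 10³) / (725 × 10⁻³) = 0.090069 × 10⁶ V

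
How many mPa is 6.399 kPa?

kilo = 10³, milli = 10⁻³; factor is 10⁶.
6.399 × 10⁶ = 6399000

6399000 mPa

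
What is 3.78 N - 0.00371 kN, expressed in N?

In N:
  3.78 N → 3.78
  0.00371 kN = 0.00371 × 10³ N = 3.71
Difference: 3.78 - 3.71 = 0.07

0.07 N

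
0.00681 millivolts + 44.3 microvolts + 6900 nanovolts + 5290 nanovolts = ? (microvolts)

63.3 microvolts

In microvolts:
  0.00681 millivolts = 0.00681e3 microvolts = 6.81
  44.3 microvolts → 44.3
  6900 nanovolts = 6900e-3 microvolts = 6.9
  5290 nanovolts = 5290e-3 microvolts = 5.29
Sum: 6.81 + 44.3 + 6.9 + 5.29 = 63.3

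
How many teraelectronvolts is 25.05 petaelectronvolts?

25050 teraelectronvolts

peta = 1e15, tera = 1e12; factor is 1e3.
25.05 × 1e3 = 25050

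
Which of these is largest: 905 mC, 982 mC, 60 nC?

905 mC = 0.905 C
982 mC = 0.982 C
60 nC = 0.00000006 C

982 mC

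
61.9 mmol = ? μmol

61900 μmol

milli = 10⁻³, micro = 10⁻⁶; factor is 10³.
61.9 × 10³ = 61900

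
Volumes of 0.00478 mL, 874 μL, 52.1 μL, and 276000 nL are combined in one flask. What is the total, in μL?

In μL:
  0.00478 mL = 0.00478 × 10³ μL = 4.78
  874 μL → 874
  52.1 μL → 52.1
  276000 nL = 276000 × 10⁻³ μL = 276
Sum: 4.78 + 874 + 52.1 + 276 = 1206.88

1206.88 μL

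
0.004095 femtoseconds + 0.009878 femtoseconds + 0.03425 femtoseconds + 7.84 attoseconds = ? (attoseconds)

56.063 attoseconds

In attoseconds:
  0.004095 femtoseconds = 0.004095e3 attoseconds = 4.095
  0.009878 femtoseconds = 0.009878e3 attoseconds = 9.878
  0.03425 femtoseconds = 0.03425e3 attoseconds = 34.25
  7.84 attoseconds → 7.84
Sum: 4.095 + 9.878 + 34.25 + 7.84 = 56.063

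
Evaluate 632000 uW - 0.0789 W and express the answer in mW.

553.1 mW

In mW:
  632000 uW = 632000 × 10⁻³ mW = 632
  0.0789 W = 0.0789 × 10³ mW = 78.9
Difference: 632 - 78.9 = 553.1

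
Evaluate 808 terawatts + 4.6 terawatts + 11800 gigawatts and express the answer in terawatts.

In terawatts:
  808 terawatts → 808
  4.6 terawatts → 4.6
  11800 gigawatts = 11800 × 10⁻³ terawatts = 11.8
Sum: 808 + 4.6 + 11.8 = 824.4

824.4 terawatts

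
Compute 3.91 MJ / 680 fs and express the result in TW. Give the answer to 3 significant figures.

(3.91 × 10⁶) / (680 × 10⁻¹⁵) = 0.00575 × 10²¹ W

5750000 TW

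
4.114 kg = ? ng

4114000000000 ng

kilo = 10³, nano = 10⁻⁹; factor is 10¹².
4.114 × 10¹² = 4114000000000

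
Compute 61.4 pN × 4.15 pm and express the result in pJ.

0.00000000025481 pJ

61.4e-12 × 4.15e-12 = 254.81e-24 J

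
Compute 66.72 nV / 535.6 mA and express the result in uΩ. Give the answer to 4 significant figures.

(66.72e-9) / (535.6e-3) = 0.124571e-6 Ω

0.1246 uΩ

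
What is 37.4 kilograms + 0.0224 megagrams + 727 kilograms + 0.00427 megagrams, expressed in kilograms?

In kilograms:
  37.4 kilograms → 37.4
  0.0224 megagrams = 0.0224 × 10³ kilograms = 22.4
  727 kilograms → 727
  0.00427 megagrams = 0.00427 × 10³ kilograms = 4.27
Sum: 37.4 + 22.4 + 727 + 4.27 = 791.07

791.07 kilograms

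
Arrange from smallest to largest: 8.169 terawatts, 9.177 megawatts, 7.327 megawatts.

8.169 terawatts = 8169000000000 watts
9.177 megawatts = 9177000 watts
7.327 megawatts = 7327000 watts

7.327 megawatts < 9.177 megawatts < 8.169 terawatts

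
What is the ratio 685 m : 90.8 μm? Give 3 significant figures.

(685) / (90.8e-6) = 7.544e6

7540000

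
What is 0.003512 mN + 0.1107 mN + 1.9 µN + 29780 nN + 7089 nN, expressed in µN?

152.981 µN

In µN:
  0.003512 mN = 0.003512e3 µN = 3.512
  0.1107 mN = 0.1107e3 µN = 110.7
  1.9 µN → 1.9
  29780 nN = 29780e-3 µN = 29.78
  7089 nN = 7089e-3 µN = 7.089
Sum: 3.512 + 110.7 + 1.9 + 29.78 + 7.089 = 152.981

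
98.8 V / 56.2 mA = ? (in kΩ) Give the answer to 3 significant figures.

(98.8) / (56.2e-3) = 1.758e3 Ω

1.76 kΩ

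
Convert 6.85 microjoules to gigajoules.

micro = 1e-6, giga = 1e9; factor is 1e-15.
6.85 × 1e-15 = 0.00000000000000685

0.00000000000000685 gigajoules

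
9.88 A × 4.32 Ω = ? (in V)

42.6816 V

9.88 × 4.32 = 42.6816 V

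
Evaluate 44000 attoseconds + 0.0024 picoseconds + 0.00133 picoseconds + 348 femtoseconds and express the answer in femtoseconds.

In femtoseconds:
  44000 attoseconds = 44000 × 10⁻³ femtoseconds = 44
  0.0024 picoseconds = 0.0024 × 10³ femtoseconds = 2.4
  0.00133 picoseconds = 0.00133 × 10³ femtoseconds = 1.33
  348 femtoseconds → 348
Sum: 44 + 2.4 + 1.33 + 348 = 395.73

395.73 femtoseconds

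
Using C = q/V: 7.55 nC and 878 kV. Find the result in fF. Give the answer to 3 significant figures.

(7.55 × 10⁻⁹) / (878 × 10³) = 0.0085991 × 10⁻¹² F

8.60 fF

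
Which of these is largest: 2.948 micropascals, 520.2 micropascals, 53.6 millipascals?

53.6 millipascals

2.948 micropascals = 0.000002948 pascals
520.2 micropascals = 0.0005202 pascals
53.6 millipascals = 0.0536 pascals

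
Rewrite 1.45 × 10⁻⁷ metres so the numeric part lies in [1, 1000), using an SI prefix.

= 145 × 10⁻⁹ metres; 10⁻⁹ is nano.

145 nanometres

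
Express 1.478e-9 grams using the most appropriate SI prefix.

= 1.478e-9 grams; 1e-9 is nano.

1.478 nanograms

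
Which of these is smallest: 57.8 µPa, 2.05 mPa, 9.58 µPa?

57.8 µPa = 0.0000578 Pa
2.05 mPa = 0.00205 Pa
9.58 µPa = 0.00000958 Pa

9.58 µPa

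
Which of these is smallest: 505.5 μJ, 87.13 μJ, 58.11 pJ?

505.5 μJ = 0.0005055 J
87.13 μJ = 0.00008713 J
58.11 pJ = 0.00000000005811 J

58.11 pJ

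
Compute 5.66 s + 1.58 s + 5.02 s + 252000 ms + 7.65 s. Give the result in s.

In s:
  5.66 s → 5.66
  1.58 s → 1.58
  5.02 s → 5.02
  252000 ms = 252000 × 10^-3 s = 252
  7.65 s → 7.65
Sum: 5.66 + 1.58 + 5.02 + 252 + 7.65 = 271.91

271.91 s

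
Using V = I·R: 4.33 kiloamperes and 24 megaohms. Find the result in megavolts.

103920 megavolts

4.33e3 × 24e6 = 103.92e9 V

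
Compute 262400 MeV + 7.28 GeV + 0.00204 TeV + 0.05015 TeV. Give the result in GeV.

321.87 GeV

In GeV:
  262400 MeV = 262400e-3 GeV = 262.4
  7.28 GeV → 7.28
  0.00204 TeV = 0.00204e3 GeV = 2.04
  0.05015 TeV = 0.05015e3 GeV = 50.15
Sum: 262.4 + 7.28 + 2.04 + 50.15 = 321.87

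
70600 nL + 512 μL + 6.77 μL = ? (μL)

589.37 μL

In μL:
  70600 nL = 70600 × 10^-3 μL = 70.6
  512 μL → 512
  6.77 μL → 6.77
Sum: 70.6 + 512 + 6.77 = 589.37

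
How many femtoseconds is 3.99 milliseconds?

milli = 10⁻³, femto = 10⁻¹⁵; factor is 10¹².
3.99 × 10¹² = 3990000000000

3990000000000 femtoseconds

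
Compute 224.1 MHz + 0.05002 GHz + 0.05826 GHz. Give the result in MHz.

332.38 MHz

In MHz:
  224.1 MHz → 224.1
  0.05002 GHz = 0.05002 × 10³ MHz = 50.02
  0.05826 GHz = 0.05826 × 10³ MHz = 58.26
Sum: 224.1 + 50.02 + 58.26 = 332.38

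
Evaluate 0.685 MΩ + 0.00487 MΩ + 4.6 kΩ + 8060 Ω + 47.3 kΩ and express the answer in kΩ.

749.83 kΩ

In kΩ:
  0.685 MΩ = 0.685 × 10^3 kΩ = 685
  0.00487 MΩ = 0.00487 × 10^3 kΩ = 4.87
  4.6 kΩ → 4.6
  8060 Ω = 8060 × 10^-3 kΩ = 8.06
  47.3 kΩ → 47.3
Sum: 685 + 4.87 + 4.6 + 8.06 + 47.3 = 749.83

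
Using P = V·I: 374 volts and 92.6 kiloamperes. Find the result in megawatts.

374 × 92.6e3 = 34632.4e3 W

34.6324 megawatts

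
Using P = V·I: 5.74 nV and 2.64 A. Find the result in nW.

5.74 × 10^-9 × 2.64 = 15.1536 × 10^-9 W

15.1536 nW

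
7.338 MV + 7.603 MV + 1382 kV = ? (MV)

In MV:
  7.338 MV → 7.338
  7.603 MV → 7.603
  1382 kV = 1382e-3 MV = 1.382
Sum: 7.338 + 7.603 + 1.382 = 16.323

16.323 MV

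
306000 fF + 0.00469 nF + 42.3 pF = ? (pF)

352.99 pF

In pF:
  306000 fF = 306000 × 10^-3 pF = 306
  0.00469 nF = 0.00469 × 10^3 pF = 4.69
  42.3 pF → 42.3
Sum: 306 + 4.69 + 42.3 = 352.99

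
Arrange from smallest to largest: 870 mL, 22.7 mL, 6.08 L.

870 mL = 0.87 L
22.7 mL = 0.0227 L
6.08 L = 6.08 L

22.7 mL < 870 mL < 6.08 L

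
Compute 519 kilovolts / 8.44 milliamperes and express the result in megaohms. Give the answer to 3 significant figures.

61.5 megaohms

(519e3) / (8.44e-3) = 61.493e6 Ω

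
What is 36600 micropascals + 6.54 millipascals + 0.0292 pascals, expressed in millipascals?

72.34 millipascals

In millipascals:
  36600 micropascals = 36600 × 10⁻³ millipascals = 36.6
  6.54 millipascals → 6.54
  0.0292 pascals = 0.0292 × 10³ millipascals = 29.2
Sum: 36.6 + 6.54 + 29.2 = 72.34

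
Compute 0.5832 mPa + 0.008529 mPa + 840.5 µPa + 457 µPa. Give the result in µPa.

1889.229 µPa

In µPa:
  0.5832 mPa = 0.5832 × 10³ µPa = 583.2
  0.008529 mPa = 0.008529 × 10³ µPa = 8.529
  840.5 µPa → 840.5
  457 µPa → 457
Sum: 583.2 + 8.529 + 840.5 + 457 = 1889.229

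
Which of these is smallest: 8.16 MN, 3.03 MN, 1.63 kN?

1.63 kN

8.16 MN = 8160000 N
3.03 MN = 3030000 N
1.63 kN = 1630 N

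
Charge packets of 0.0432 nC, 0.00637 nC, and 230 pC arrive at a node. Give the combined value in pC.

In pC:
  0.0432 nC = 0.0432 × 10^3 pC = 43.2
  0.00637 nC = 0.00637 × 10^3 pC = 6.37
  230 pC → 230
Sum: 43.2 + 6.37 + 230 = 279.57

279.57 pC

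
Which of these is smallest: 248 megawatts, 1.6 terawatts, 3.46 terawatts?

248 megawatts = 248000000 watts
1.6 terawatts = 1600000000000 watts
3.46 terawatts = 3460000000000 watts

248 megawatts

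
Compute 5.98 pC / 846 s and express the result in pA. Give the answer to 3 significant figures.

(5.98e-12) / (846) = 0.0070686e-12 A

0.00707 pA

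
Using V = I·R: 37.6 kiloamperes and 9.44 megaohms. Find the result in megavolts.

354944 megavolts

37.6e3 × 9.44e6 = 354.944e9 V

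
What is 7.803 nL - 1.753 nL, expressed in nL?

In nL:
  7.803 nL → 7.803
  1.753 nL → 1.753
Difference: 7.803 - 1.753 = 6.05

6.05 nL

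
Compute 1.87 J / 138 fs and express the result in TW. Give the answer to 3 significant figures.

13.6 TW

(1.87) / (138e-15) = 0.013551e15 W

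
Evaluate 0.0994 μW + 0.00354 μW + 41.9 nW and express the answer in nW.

144.84 nW

In nW:
  0.0994 μW = 0.0994e3 nW = 99.4
  0.00354 μW = 0.00354e3 nW = 3.54
  41.9 nW → 41.9
Sum: 99.4 + 3.54 + 41.9 = 144.84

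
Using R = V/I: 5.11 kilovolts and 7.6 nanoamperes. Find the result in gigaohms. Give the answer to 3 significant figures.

672 gigaohms

(5.11 × 10^3) / (7.6 × 10^-9) = 0.67237 × 10^12 Ω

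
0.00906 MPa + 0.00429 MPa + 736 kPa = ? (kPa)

749.35 kPa

In kPa:
  0.00906 MPa = 0.00906 × 10^3 kPa = 9.06
  0.00429 MPa = 0.00429 × 10^3 kPa = 4.29
  736 kPa → 736
Sum: 9.06 + 4.29 + 736 = 749.35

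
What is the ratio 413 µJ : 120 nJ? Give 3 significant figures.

3440

(413e-6) / (120e-9) = 3.442e3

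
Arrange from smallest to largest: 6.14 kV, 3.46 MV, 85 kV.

6.14 kV = 6140 V
3.46 MV = 3460000 V
85 kV = 85000 V

6.14 kV < 85 kV < 3.46 MV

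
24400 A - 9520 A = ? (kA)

In kA:
  24400 A = 24400 × 10⁻³ kA = 24.4
  9520 A = 9520 × 10⁻³ kA = 9.52
Difference: 24.4 - 9.52 = 14.88

14.88 kA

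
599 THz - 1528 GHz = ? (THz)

597.472 THz

In THz:
  599 THz → 599
  1528 GHz = 1528 × 10^-3 THz = 1.528
Difference: 599 - 1.528 = 597.472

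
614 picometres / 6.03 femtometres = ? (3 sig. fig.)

102000

(614 × 10⁻¹²) / (6.03 × 10⁻¹⁵) = 101.8 × 10³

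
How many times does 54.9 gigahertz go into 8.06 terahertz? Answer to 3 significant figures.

147

(8.06 × 10¹²) / (54.9 × 10⁹) = 0.1468 × 10³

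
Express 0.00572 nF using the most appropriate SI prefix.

5.72 pF

= 5.72 × 10⁻¹² F; 10⁻¹² is pico.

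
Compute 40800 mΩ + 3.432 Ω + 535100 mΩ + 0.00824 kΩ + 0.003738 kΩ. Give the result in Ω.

In Ω:
  40800 mΩ = 40800 × 10^-3 Ω = 40.8
  3.432 Ω → 3.432
  535100 mΩ = 535100 × 10^-3 Ω = 535.1
  0.00824 kΩ = 0.00824 × 10^3 Ω = 8.24
  0.003738 kΩ = 0.003738 × 10^3 Ω = 3.738
Sum: 40.8 + 3.432 + 535.1 + 8.24 + 3.738 = 591.31

591.31 Ω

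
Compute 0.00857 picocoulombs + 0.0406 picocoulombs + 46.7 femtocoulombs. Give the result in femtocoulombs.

In femtocoulombs:
  0.00857 picocoulombs = 0.00857 × 10^3 femtocoulombs = 8.57
  0.0406 picocoulombs = 0.0406 × 10^3 femtocoulombs = 40.6
  46.7 femtocoulombs → 46.7
Sum: 8.57 + 40.6 + 46.7 = 95.87

95.87 femtocoulombs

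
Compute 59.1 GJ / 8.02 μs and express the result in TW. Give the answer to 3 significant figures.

(59.1 × 10^9) / (8.02 × 10^-6) = 7.3691 × 10^15 W

7370 TW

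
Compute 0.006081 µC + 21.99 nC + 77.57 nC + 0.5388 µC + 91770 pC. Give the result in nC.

736.211 nC

In nC:
  0.006081 µC = 0.006081e3 nC = 6.081
  21.99 nC → 21.99
  77.57 nC → 77.57
  0.5388 µC = 0.5388e3 nC = 538.8
  91770 pC = 91770e-3 nC = 91.77
Sum: 6.081 + 21.99 + 77.57 + 538.8 + 91.77 = 736.211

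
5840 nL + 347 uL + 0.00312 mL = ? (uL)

In uL:
  5840 nL = 5840e-3 uL = 5.84
  347 uL → 347
  0.00312 mL = 0.00312e3 uL = 3.12
Sum: 5.84 + 347 + 3.12 = 355.96

355.96 uL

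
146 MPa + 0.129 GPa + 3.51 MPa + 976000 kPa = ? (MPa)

In MPa:
  146 MPa → 146
  0.129 GPa = 0.129 × 10^3 MPa = 129
  3.51 MPa → 3.51
  976000 kPa = 976000 × 10^-3 MPa = 976
Sum: 146 + 129 + 3.51 + 976 = 1254.51

1254.51 MPa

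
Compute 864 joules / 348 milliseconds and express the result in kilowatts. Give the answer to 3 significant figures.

2.48 kilowatts

(864) / (348 × 10^-3) = 2.4828 × 10^3 W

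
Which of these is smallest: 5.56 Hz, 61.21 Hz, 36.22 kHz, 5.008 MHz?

5.56 Hz = 5.56 Hz
61.21 Hz = 61.21 Hz
36.22 kHz = 36220 Hz
5.008 MHz = 5008000 Hz

5.56 Hz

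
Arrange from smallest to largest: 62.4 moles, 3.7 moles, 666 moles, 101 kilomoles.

62.4 moles = 62.4 moles
3.7 moles = 3.7 moles
666 moles = 666 moles
101 kilomoles = 101000 moles

3.7 moles < 62.4 moles < 666 moles < 101 kilomoles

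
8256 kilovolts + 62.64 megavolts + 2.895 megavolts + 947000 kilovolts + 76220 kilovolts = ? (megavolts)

In megavolts:
  8256 kilovolts = 8256e-3 megavolts = 8.256
  62.64 megavolts → 62.64
  2.895 megavolts → 2.895
  947000 kilovolts = 947000e-3 megavolts = 947
  76220 kilovolts = 76220e-3 megavolts = 76.22
Sum: 8.256 + 62.64 + 2.895 + 947 + 76.22 = 1097.011

1097.011 megavolts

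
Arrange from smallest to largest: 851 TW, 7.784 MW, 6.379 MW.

851 TW = 851000000000000 W
7.784 MW = 7784000 W
6.379 MW = 6379000 W

6.379 MW < 7.784 MW < 851 TW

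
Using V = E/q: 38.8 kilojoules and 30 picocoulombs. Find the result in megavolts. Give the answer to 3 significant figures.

1290000000 megavolts

(38.8 × 10³) / (30 × 10⁻¹²) = 1.2933 × 10¹⁵ V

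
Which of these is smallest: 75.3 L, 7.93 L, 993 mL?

993 mL

75.3 L = 75.3 L
7.93 L = 7.93 L
993 mL = 0.993 L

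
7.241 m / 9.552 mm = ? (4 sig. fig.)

758.1

(7.241) / (9.552 × 10^-3) = 0.75806 × 10^3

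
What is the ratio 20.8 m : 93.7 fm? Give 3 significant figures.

222000000000000

(20.8) / (93.7e-15) = 0.222e15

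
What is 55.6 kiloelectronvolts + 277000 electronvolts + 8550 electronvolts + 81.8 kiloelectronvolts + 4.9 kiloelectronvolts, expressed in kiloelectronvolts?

427.85 kiloelectronvolts

In kiloelectronvolts:
  55.6 kiloelectronvolts → 55.6
  277000 electronvolts = 277000e-3 kiloelectronvolts = 277
  8550 electronvolts = 8550e-3 kiloelectronvolts = 8.55
  81.8 kiloelectronvolts → 81.8
  4.9 kiloelectronvolts → 4.9
Sum: 55.6 + 277 + 8.55 + 81.8 + 4.9 = 427.85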